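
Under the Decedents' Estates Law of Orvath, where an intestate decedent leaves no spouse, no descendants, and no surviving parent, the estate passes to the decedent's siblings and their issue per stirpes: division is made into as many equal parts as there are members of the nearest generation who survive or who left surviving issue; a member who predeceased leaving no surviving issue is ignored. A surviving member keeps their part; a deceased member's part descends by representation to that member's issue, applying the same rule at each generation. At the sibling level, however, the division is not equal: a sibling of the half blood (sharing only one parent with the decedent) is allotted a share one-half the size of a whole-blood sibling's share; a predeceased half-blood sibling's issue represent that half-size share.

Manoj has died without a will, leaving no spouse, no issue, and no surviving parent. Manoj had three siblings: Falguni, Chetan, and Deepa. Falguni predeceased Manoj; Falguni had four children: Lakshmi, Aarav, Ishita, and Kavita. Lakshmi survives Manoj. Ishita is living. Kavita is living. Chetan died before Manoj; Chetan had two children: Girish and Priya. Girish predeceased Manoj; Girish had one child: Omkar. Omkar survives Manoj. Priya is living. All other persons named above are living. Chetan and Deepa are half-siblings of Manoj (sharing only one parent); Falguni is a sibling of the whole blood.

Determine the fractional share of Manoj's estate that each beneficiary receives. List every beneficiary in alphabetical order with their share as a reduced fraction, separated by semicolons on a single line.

Aarav 1/8; Deepa 1/4; Ishita 1/8; Kavita 1/8; Lakshmi 1/8; Omkar 1/8; Priya 1/8

No spouse, descendants, or parent survives, so the estate passes to Manoj's siblings per stirpes.
Half-blood siblings count for one-half the weight of whole-blood siblings at the initial division.
Dividing 1 in proportion to weights (total weight 2): Falguni (weight 1) → 1/2; Chetan (weight 1/2) → 1/4; Deepa (weight 1/2) → 1/4.
Falguni predeceased; the 1/2 allotted to Falguni's branch passes to Falguni's issue by representation.
The 1/2 is divided into 4 equal shares of 1/8 among Lakshmi, Aarav, Ishita, Kavita.
Lakshmi is living and takes 1/8.
Aarav is living and takes 1/8.
Ishita is living and takes 1/8.
Kavita is living and takes 1/8.
Chetan predeceased; the 1/4 allotted to Chetan's branch passes to Chetan's issue by representation.
The 1/4 is divided into 2 equal shares of 1/8 among Girish, Priya.
Girish predeceased; the 1/8 allotted to Girish's branch passes to Girish's issue by representation.
Omkar is the sole taker at this level and receives the full 1/8.
Priya is living and takes 1/8.
Deepa is living and takes 1/4.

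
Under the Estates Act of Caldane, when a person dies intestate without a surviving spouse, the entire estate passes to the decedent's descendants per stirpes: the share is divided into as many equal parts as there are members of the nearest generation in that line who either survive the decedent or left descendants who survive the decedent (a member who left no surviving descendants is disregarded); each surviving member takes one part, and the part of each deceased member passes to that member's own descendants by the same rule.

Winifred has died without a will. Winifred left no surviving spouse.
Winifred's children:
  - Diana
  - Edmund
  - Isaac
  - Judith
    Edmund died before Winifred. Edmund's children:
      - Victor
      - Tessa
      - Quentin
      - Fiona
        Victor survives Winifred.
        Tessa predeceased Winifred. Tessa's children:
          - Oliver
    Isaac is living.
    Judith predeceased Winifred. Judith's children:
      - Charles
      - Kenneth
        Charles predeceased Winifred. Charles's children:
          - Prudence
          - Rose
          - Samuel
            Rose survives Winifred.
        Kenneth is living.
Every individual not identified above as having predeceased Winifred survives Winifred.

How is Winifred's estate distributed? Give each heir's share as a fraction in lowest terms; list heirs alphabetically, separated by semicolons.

Diana 1/4; Fiona 1/16; Isaac 1/4; Kenneth 1/8; Oliver 1/16; Prudence 1/24; Quentin 1/16; Rose 1/24; Samuel 1/24; Victor 1/16

There is no surviving spouse, so the entire estate passes to Winifred's descendants per stirpes.
The estate is divided into 4 equal shares of 1/4 among Diana, Edmund, Isaac, Judith.
Diana is living and takes 1/4.
Edmund predeceased; the 1/4 allotted to Edmund's branch passes to Edmund's issue by representation.
The 1/4 is divided into 4 equal shares of 1/16 among Victor, Tessa, Quentin, Fiona.
Victor is living and takes 1/16.
Tessa predeceased; the 1/16 allotted to Tessa's branch passes to Tessa's issue by representation.
Oliver is the sole taker at this level and receives the full 1/16.
Quentin is living and takes 1/16.
Fiona is living and takes 1/16.
Isaac is living and takes 1/4.
Judith predeceased; the 1/4 allotted to Judith's branch passes to Judith's issue by representation.
The 1/4 is divided into 2 equal shares of 1/8 among Charles, Kenneth.
Charles predeceased; the 1/8 allotted to Charles's branch passes to Charles's issue by representation.
The 1/8 is divided into 3 equal shares of 1/24 among Prudence, Rose, Samuel.
Prudence is living and takes 1/24.
Rose is living and takes 1/24.
Samuel is living and takes 1/24.
Kenneth is living and takes 1/8.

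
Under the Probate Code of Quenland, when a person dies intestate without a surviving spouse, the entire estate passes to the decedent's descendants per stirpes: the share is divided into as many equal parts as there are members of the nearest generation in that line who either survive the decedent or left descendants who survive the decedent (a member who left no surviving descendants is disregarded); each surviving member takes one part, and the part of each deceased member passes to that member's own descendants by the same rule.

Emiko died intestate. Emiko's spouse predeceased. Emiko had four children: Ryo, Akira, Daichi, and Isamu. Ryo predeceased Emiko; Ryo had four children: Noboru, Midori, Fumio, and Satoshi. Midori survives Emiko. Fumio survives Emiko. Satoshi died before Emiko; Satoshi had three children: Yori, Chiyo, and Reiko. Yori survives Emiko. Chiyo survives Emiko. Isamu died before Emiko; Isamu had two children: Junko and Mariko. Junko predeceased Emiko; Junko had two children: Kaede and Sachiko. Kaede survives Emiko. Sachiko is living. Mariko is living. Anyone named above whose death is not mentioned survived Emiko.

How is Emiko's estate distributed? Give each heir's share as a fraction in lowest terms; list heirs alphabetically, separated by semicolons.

Akira 1/4; Chiyo 1/48; Daichi 1/4; Fumio 1/16; Kaede 1/16; Mariko 1/8; Midori 1/16; Noboru 1/16; Reiko 1/48; Sachiko 1/16; Yori 1/48

There is no surviving spouse, so the entire estate passes to Emiko's descendants per stirpes.
The estate is divided into 4 equal shares of 1/4 among Ryo, Akira, Daichi, Isamu.
Ryo predeceased; the 1/4 allotted to Ryo's branch passes to Ryo's issue by representation.
The 1/4 is divided into 4 equal shares of 1/16 among Noboru, Midori, Fumio, Satoshi.
Noboru is living and takes 1/16.
Midori is living and takes 1/16.
Fumio is living and takes 1/16.
Satoshi predeceased; the 1/16 allotted to Satoshi's branch passes to Satoshi's issue by representation.
The 1/16 is divided into 3 equal shares of 1/48 among Yori, Chiyo, Reiko.
Yori is living and takes 1/48.
Chiyo is living and takes 1/48.
Reiko is living and takes 1/48.
Akira is living and takes 1/4.
Daichi is living and takes 1/4.
Isamu predeceased; the 1/4 allotted to Isamu's branch passes to Isamu's issue by representation.
The 1/4 is divided into 2 equal shares of 1/8 among Junko, Mariko.
Junko predeceased; the 1/8 allotted to Junko's branch passes to Junko's issue by representation.
The 1/8 is divided into 2 equal shares of 1/16 among Kaede, Sachiko.
Kaede is living and takes 1/16.
Sachiko is living and takes 1/16.
Mariko is living and takes 1/8.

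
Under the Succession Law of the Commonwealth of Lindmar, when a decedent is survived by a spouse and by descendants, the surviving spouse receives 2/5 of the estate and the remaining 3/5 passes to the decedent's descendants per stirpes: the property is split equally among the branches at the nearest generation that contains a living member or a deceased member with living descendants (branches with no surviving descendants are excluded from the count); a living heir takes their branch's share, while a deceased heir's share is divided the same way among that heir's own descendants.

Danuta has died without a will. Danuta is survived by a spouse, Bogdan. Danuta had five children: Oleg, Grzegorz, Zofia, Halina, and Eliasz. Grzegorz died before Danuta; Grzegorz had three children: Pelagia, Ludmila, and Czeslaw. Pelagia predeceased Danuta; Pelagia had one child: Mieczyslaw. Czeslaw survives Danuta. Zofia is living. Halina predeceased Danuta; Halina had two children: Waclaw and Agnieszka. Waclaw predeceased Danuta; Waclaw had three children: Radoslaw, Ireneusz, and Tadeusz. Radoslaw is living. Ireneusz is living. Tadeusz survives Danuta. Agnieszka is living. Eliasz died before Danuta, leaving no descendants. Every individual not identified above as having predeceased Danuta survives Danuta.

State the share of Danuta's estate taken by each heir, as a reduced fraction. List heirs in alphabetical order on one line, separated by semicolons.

Bogdan, as surviving spouse, takes 2/5.
The remaining 3/5 passes to Danuta's descendants per stirpes.
Eliasz left no surviving issue, so that branch lapses and is disregarded.
The 3/5 is divided into 4 equal shares of 3/20 among Oleg, Grzegorz, Zofia, Halina.
Oleg is living and takes 3/20.
Grzegorz predeceased; the 3/20 allotted to Grzegorz's branch passes to Grzegorz's issue by representation.
The 3/20 is divided into 3 equal shares of 1/20 among Pelagia, Ludmila, Czeslaw.
Pelagia predeceased; the 1/20 allotted to Pelagia's branch passes to Pelagia's issue by representation.
Mieczyslaw is the sole taker at this level and receives the full 1/20.
Ludmila is living and takes 1/20.
Czeslaw is living and takes 1/20.
Zofia is living and takes 3/20.
Halina predeceased; the 3/20 allotted to Halina's branch passes to Halina's issue by representation.
The 3/20 is divided into 2 equal shares of 3/40 among Waclaw, Agnieszka.
Waclaw predeceased; the 3/40 allotted to Waclaw's branch passes to Waclaw's issue by representation.
The 3/40 is divided into 3 equal shares of 1/40 among Radoslaw, Ireneusz, Tadeusz.
Radoslaw is living and takes 1/40.
Ireneusz is living and takes 1/40.
Tadeusz is living and takes 1/40.
Agnieszka is living and takes 3/40.

Agnieszka 3/40; Bogdan 2/5; Czeslaw 1/20; Ireneusz 1/40; Ludmila 1/20; Mieczyslaw 1/20; Oleg 3/20; Radoslaw 1/40; Tadeusz 1/40; Zofia 3/20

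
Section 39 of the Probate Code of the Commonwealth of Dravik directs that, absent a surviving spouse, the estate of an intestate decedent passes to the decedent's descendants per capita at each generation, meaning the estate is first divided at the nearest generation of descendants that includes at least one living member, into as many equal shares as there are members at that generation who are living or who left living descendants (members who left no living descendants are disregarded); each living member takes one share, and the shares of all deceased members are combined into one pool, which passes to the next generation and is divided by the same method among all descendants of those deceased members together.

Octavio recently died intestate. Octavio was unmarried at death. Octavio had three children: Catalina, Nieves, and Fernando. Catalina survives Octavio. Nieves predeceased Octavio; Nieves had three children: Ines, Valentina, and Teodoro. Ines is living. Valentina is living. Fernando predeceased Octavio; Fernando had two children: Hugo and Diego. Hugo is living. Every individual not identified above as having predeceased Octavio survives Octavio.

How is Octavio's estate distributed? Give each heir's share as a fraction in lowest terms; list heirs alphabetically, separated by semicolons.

Catalina 1/3; Diego 2/15; Hugo 2/15; Ines 2/15; Teodoro 2/15; Valentina 2/15

There is no surviving spouse, so the entire estate passes to Octavio's descendants per capita at each generation.
At generation 1 (Catalina, Nieves, Fernando) there are 3 shares of (1)/3 = 1/3 each.
Living: Catalina — each takes 1/3.
Deceased: Nieves and Fernando. Their combined 2/3 is pooled and carried to generation 2.
At generation 2 (Ines, Valentina, Teodoro, Hugo, Diego) there are 5 shares of (2/3)/5 = 2/15 each.
Living: Ines, Valentina, Teodoro, Hugo, and Diego — each takes 2/15.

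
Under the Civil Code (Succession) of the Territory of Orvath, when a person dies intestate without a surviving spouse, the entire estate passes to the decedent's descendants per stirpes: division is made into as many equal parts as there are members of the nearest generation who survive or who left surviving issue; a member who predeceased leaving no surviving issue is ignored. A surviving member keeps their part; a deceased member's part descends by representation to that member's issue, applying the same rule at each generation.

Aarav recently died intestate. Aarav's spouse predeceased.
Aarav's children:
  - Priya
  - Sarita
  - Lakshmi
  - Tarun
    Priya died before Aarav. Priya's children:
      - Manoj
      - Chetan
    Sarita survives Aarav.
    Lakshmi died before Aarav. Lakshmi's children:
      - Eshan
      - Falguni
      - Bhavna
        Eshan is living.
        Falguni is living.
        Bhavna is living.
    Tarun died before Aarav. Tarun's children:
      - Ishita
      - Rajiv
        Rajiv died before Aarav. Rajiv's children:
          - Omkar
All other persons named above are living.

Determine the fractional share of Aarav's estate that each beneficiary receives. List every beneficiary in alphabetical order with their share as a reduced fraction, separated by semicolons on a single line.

Bhavna 1/12; Chetan 1/8; Eshan 1/12; Falguni 1/12; Ishita 1/8; Manoj 1/8; Omkar 1/8; Sarita 1/4

There is no surviving spouse, so the entire estate passes to Aarav's descendants per stirpes.
The estate is divided into 4 equal shares of 1/4 among Priya, Sarita, Lakshmi, Tarun.
Priya predeceased; the 1/4 allotted to Priya's branch passes to Priya's issue by representation.
The 1/4 is divided into 2 equal shares of 1/8 among Manoj, Chetan.
Manoj is living and takes 1/8.
Chetan is living and takes 1/8.
Sarita is living and takes 1/4.
Lakshmi predeceased; the 1/4 allotted to Lakshmi's branch passes to Lakshmi's issue by representation.
The 1/4 is divided into 3 equal shares of 1/12 among Eshan, Falguni, Bhavna.
Eshan is living and takes 1/12.
Falguni is living and takes 1/12.
Bhavna is living and takes 1/12.
Tarun predeceased; the 1/4 allotted to Tarun's branch passes to Tarun's issue by representation.
The 1/4 is divided into 2 equal shares of 1/8 among Ishita, Rajiv.
Ishita is living and takes 1/8.
Rajiv predeceased; the 1/8 allotted to Rajiv's branch passes to Rajiv's issue by representation.
Omkar is the sole taker at this level and receives the full 1/8.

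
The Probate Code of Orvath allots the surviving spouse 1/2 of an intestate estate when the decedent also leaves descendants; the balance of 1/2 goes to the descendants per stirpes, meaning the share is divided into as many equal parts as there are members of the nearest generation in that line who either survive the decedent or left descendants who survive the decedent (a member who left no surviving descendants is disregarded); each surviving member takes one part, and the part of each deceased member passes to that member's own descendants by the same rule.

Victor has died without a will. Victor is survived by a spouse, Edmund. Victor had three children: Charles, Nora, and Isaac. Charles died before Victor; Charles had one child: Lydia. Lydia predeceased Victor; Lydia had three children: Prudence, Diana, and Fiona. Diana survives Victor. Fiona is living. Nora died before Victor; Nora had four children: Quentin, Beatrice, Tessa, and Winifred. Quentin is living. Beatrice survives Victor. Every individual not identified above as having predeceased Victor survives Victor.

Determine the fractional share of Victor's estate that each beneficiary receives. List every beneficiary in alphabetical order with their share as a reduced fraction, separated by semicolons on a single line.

Beatrice 1/24; Diana 1/18; Edmund 1/2; Fiona 1/18; Isaac 1/6; Prudence 1/18; Quentin 1/24; Tessa 1/24; Winifred 1/24

Edmund, as surviving spouse, takes 1/2.
The remaining 1/2 passes to Victor's descendants per stirpes.
The 1/2 is divided into 3 equal shares of 1/6 among Charles, Nora, Isaac.
Charles predeceased; the 1/6 allotted to Charles's branch passes to Charles's issue by representation.
Lydia's line is the sole branch at this level, so the full 1/6 passes to Lydia's issue by representation.
The 1/6 is divided into 3 equal shares of 1/18 among Prudence, Diana, Fiona.
Prudence is living and takes 1/18.
Diana is living and takes 1/18.
Fiona is living and takes 1/18.
Nora predeceased; the 1/6 allotted to Nora's branch passes to Nora's issue by representation.
The 1/6 is divided into 4 equal shares of 1/24 among Quentin, Beatrice, Tessa, Winifred.
Quentin is living and takes 1/24.
Beatrice is living and takes 1/24.
Tessa is living and takes 1/24.
Winifred is living and takes 1/24.
Isaac is living and takes 1/6.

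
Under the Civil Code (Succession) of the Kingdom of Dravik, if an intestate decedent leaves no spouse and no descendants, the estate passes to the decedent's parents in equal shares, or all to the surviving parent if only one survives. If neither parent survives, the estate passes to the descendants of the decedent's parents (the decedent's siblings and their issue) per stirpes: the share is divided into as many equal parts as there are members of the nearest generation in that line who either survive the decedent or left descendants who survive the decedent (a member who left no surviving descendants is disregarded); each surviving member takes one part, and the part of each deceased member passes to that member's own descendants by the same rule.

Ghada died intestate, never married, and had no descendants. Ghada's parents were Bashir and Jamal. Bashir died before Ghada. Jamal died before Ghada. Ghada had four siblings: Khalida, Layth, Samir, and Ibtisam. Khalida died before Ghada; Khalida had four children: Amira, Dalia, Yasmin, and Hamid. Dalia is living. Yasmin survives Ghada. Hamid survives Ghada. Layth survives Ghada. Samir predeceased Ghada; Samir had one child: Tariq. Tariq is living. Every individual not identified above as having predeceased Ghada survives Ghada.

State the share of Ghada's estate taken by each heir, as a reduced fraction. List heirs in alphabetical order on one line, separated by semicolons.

Amira 1/16; Dalia 1/16; Hamid 1/16; Ibtisam 1/4; Layth 1/4; Tariq 1/4; Yasmin 1/16

Neither parent survives and there are no descendants, so the estate passes to Ghada's siblings and their issue per stirpes.
The estate is divided into 4 equal shares of 1/4 among Khalida, Layth, Samir, Ibtisam.
Khalida predeceased; the 1/4 allotted to Khalida's branch passes to Khalida's issue by representation.
The 1/4 is divided into 4 equal shares of 1/16 among Amira, Dalia, Yasmin, Hamid.
Amira is living and takes 1/16.
Dalia is living and takes 1/16.
Yasmin is living and takes 1/16.
Hamid is living and takes 1/16.
Layth is living and takes 1/4.
Samir predeceased; the 1/4 allotted to Samir's branch passes to Samir's issue by representation.
Tariq is the sole taker at this level and receives the full 1/4.
Ibtisam is living and takes 1/4.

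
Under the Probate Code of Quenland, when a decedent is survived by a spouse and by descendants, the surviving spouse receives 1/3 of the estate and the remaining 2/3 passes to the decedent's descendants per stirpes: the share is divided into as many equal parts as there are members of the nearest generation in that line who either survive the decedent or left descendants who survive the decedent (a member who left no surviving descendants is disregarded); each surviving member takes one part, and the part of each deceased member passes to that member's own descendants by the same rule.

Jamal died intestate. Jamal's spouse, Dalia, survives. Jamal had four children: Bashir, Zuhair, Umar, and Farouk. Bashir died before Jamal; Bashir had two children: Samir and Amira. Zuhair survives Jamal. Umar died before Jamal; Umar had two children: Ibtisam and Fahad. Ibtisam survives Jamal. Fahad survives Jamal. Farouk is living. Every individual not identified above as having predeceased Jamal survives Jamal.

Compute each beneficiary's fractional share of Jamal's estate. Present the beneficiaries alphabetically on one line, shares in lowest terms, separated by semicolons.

Dalia, as surviving spouse, takes 1/3.
The remaining 2/3 passes to Jamal's descendants per stirpes.
The 2/3 is divided into 4 equal shares of 1/6 among Bashir, Zuhair, Umar, Farouk.
Bashir predeceased; the 1/6 allotted to Bashir's branch passes to Bashir's issue by representation.
The 1/6 is divided into 2 equal shares of 1/12 among Samir, Amira.
Samir is living and takes 1/12.
Amira is living and takes 1/12.
Zuhair is living and takes 1/6.
Umar predeceased; the 1/6 allotted to Umar's branch passes to Umar's issue by representation.
The 1/6 is divided into 2 equal shares of 1/12 among Ibtisam, Fahad.
Ibtisam is living and takes 1/12.
Fahad is living and takes 1/12.
Farouk is living and takes 1/6.

Amira 1/12; Dalia 1/3; Fahad 1/12; Farouk 1/6; Ibtisam 1/12; Samir 1/12; Zuhair 1/6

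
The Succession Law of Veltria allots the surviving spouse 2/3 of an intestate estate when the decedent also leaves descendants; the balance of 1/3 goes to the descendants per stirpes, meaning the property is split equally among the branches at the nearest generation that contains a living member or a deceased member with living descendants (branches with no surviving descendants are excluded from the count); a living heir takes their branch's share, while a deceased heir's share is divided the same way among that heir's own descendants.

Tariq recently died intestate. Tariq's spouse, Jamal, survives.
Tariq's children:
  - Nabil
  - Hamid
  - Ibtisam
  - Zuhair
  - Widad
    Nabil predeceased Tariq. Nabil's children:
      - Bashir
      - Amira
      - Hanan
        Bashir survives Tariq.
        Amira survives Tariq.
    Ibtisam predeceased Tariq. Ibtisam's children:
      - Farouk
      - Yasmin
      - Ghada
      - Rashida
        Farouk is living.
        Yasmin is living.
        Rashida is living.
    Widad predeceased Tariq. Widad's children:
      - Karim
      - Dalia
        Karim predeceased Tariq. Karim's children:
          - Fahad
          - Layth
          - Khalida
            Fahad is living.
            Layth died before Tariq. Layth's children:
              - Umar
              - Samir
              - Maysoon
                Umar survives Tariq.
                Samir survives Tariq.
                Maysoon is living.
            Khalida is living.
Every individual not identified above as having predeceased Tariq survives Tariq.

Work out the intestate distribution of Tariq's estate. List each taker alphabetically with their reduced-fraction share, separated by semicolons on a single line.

Jamal, as surviving spouse, takes 2/3.
The remaining 1/3 passes to Tariq's descendants per stirpes.
The 1/3 is divided into 5 equal shares of 1/15 among Nabil, Hamid, Ibtisam, Zuhair, Widad.
Nabil predeceased; the 1/15 allotted to Nabil's branch passes to Nabil's issue by representation.
The 1/15 is divided into 3 equal shares of 1/45 among Bashir, Amira, Hanan.
Bashir is living and takes 1/45.
Amira is living and takes 1/45.
Hanan is living and takes 1/45.
Hamid is living and takes 1/15.
Ibtisam predeceased; the 1/15 allotted to Ibtisam's branch passes to Ibtisam's issue by representation.
The 1/15 is divided into 4 equal shares of 1/60 among Farouk, Yasmin, Ghada, Rashida.
Farouk is living and takes 1/60.
Yasmin is living and takes 1/60.
Ghada is living and takes 1/60.
Rashida is living and takes 1/60.
Zuhair is living and takes 1/15.
Widad predeceased; the 1/15 allotted to Widad's branch passes to Widad's issue by representation.
The 1/15 is divided into 2 equal shares of 1/30 among Karim, Dalia.
Karim predeceased; the 1/30 allotted to Karim's branch passes to Karim's issue by representation.
The 1/30 is divided into 3 equal shares of 1/90 among Fahad, Layth, Khalida.
Fahad is living and takes 1/90.
Layth predeceased; the 1/90 allotted to Layth's branch passes to Layth's issue by representation.
The 1/90 is divided into 3 equal shares of 1/270 among Umar, Samir, Maysoon.
Umar is living and takes 1/270.
Samir is living and takes 1/270.
Maysoon is living and takes 1/270.
Khalida is living and takes 1/90.
Dalia is living and takes 1/30.

Amira 1/45; Bashir 1/45; Dalia 1/30; Fahad 1/90; Farouk 1/60; Ghada 1/60; Hamid 1/15; Hanan 1/45; Jamal 2/3; Khalida 1/90; Maysoon 1/270; Rashida 1/60; Samir 1/270; Umar 1/270; Yasmin 1/60; Zuhair 1/15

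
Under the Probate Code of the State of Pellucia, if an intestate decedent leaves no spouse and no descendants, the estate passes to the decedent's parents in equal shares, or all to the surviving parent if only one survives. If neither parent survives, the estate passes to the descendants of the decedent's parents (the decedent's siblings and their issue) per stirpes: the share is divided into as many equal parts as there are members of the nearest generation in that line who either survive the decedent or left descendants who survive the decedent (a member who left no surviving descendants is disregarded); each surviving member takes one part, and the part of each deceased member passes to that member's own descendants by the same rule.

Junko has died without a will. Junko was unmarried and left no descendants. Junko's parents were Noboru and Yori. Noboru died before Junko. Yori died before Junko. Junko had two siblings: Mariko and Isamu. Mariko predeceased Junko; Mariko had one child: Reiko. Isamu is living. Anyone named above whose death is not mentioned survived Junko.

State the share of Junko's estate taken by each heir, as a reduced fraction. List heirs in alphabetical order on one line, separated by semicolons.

Neither parent survives and there are no descendants, so the estate passes to Junko's siblings and their issue per stirpes.
The estate is divided into 2 equal shares of 1/2 among Mariko, Isamu.
Mariko predeceased; the 1/2 allotted to Mariko's branch passes to Mariko's issue by representation.
Reiko is the sole taker at this level and receives the full 1/2.
Isamu is living and takes 1/2.

Isamu 1/2; Reiko 1/2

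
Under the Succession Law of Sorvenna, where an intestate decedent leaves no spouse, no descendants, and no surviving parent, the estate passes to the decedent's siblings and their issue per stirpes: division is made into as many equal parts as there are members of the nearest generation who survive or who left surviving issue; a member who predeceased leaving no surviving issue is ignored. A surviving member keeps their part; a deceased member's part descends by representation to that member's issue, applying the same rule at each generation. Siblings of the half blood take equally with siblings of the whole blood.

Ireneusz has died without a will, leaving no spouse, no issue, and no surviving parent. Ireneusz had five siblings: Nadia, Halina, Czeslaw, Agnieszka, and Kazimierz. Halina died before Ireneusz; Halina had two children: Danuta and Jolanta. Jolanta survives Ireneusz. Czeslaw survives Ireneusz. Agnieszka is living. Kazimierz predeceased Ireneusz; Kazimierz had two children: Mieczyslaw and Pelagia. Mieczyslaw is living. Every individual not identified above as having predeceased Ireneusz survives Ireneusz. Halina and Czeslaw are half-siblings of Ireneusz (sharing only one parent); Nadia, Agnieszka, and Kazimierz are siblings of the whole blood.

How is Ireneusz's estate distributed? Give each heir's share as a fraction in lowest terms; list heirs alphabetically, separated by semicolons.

Agnieszka 1/5; Czeslaw 1/5; Danuta 1/10; Jolanta 1/10; Mieczyslaw 1/10; Nadia 1/5; Pelagia 1/10

No spouse, descendants, or parent survives, so the estate passes to Ireneusz's siblings per stirpes.
Half-blood and whole-blood siblings take equally under the stated rule.
The estate is divided into 5 equal shares of 1/5 among Nadia, Halina, Czeslaw, Agnieszka, Kazimierz.
Nadia is living and takes 1/5.
Halina predeceased; the 1/5 allotted to Halina's branch passes to Halina's issue by representation.
The 1/5 is divided into 2 equal shares of 1/10 among Danuta, Jolanta.
Danuta is living and takes 1/10.
Jolanta is living and takes 1/10.
Czeslaw is living and takes 1/5.
Agnieszka is living and takes 1/5.
Kazimierz predeceased; the 1/5 allotted to Kazimierz's branch passes to Kazimierz's issue by representation.
The 1/5 is divided into 2 equal shares of 1/10 among Mieczyslaw, Pelagia.
Mieczyslaw is living and takes 1/10.
Pelagia is living and takes 1/10.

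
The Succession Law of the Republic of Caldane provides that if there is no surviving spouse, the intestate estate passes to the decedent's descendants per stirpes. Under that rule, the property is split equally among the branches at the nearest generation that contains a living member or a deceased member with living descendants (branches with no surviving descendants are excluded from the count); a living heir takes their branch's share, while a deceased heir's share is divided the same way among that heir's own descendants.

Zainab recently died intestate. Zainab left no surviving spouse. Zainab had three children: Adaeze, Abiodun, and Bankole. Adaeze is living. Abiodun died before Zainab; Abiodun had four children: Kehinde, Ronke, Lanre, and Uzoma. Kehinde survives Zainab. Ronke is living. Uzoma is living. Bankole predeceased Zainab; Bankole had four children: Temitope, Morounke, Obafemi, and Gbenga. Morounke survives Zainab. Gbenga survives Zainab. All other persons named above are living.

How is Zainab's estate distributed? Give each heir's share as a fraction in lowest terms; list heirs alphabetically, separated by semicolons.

Adaeze 1/3; Gbenga 1/12; Kehinde 1/12; Lanre 1/12; Morounke 1/12; Obafemi 1/12; Ronke 1/12; Temitope 1/12; Uzoma 1/12

There is no surviving spouse, so the entire estate passes to Zainab's descendants per stirpes.
The estate is divided into 3 equal shares of 1/3 among Adaeze, Abiodun, Bankole.
Adaeze is living and takes 1/3.
Abiodun predeceased; the 1/3 allotted to Abiodun's branch passes to Abiodun's issue by representation.
The 1/3 is divided into 4 equal shares of 1/12 among Kehinde, Ronke, Lanre, Uzoma.
Kehinde is living and takes 1/12.
Ronke is living and takes 1/12.
Lanre is living and takes 1/12.
Uzoma is living and takes 1/12.
Bankole predeceased; the 1/3 allotted to Bankole's branch passes to Bankole's issue by representation.
The 1/3 is divided into 4 equal shares of 1/12 among Temitope, Morounke, Obafemi, Gbenga.
Temitope is living and takes 1/12.
Morounke is living and takes 1/12.
Obafemi is living and takes 1/12.
Gbenga is living and takes 1/12.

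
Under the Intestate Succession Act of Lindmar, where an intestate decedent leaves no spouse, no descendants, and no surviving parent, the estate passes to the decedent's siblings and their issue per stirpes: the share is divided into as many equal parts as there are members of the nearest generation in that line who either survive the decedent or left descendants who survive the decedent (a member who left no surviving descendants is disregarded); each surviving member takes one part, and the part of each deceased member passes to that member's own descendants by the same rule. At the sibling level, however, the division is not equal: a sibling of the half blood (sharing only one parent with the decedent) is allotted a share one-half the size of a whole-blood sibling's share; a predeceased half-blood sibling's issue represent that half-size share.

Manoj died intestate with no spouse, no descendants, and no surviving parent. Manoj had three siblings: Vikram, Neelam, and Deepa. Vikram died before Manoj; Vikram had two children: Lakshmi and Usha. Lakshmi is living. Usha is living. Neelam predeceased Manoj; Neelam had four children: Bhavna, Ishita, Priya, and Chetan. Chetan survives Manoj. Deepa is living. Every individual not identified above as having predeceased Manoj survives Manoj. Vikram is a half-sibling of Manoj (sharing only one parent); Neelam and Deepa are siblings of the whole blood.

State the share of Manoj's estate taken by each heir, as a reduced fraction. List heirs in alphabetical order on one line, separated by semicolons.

No spouse, descendants, or parent survives, so the estate passes to Manoj's siblings per stirpes.
Half-blood siblings count for one-half the weight of whole-blood siblings at the initial division.
Dividing 1 in proportion to weights (total weight 5/2): Vikram (weight 1/2) → 1/5; Neelam (weight 1) → 2/5; Deepa (weight 1) → 2/5.
Vikram predeceased; the 1/5 allotted to Vikram's branch passes to Vikram's issue by representation.
The 1/5 is divided into 2 equal shares of 1/10 among Lakshmi, Usha.
Lakshmi is living and takes 1/10.
Usha is living and takes 1/10.
Neelam predeceased; the 2/5 allotted to Neelam's branch passes to Neelam's issue by representation.
The 2/5 is divided into 4 equal shares of 1/10 among Bhavna, Ishita, Priya, Chetan.
Bhavna is living and takes 1/10.
Ishita is living and takes 1/10.
Priya is living and takes 1/10.
Chetan is living and takes 1/10.
Deepa is living and takes 2/5.

Bhavna 1/10; Chetan 1/10; Deepa 2/5; Ishita 1/10; Lakshmi 1/10; Priya 1/10; Usha 1/10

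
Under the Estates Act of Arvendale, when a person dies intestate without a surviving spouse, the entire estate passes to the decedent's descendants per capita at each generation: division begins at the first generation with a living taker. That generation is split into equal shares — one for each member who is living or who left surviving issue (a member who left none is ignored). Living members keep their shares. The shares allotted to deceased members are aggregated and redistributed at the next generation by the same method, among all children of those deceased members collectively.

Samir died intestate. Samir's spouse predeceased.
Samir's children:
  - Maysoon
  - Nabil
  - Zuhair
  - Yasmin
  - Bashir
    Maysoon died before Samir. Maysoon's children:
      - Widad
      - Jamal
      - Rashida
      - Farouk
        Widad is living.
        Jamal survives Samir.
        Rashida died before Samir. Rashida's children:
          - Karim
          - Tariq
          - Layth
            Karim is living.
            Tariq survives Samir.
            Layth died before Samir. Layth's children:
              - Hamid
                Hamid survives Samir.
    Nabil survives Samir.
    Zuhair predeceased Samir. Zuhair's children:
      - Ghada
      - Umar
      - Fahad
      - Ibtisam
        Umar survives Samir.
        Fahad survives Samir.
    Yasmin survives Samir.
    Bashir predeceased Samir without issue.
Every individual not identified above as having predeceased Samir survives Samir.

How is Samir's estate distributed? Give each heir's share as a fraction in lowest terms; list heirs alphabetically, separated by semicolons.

There is no surviving spouse, so the entire estate passes to Samir's descendants per capita at each generation.
At generation 1 (Maysoon, Nabil, Zuhair, Yasmin) there are 4 shares of (1)/4 = 1/4 each.
Living: Nabil and Yasmin — each takes 1/4.
Deceased: Maysoon and Zuhair. Their combined 1/2 is pooled and carried to generation 2.
At generation 2 (Widad, Jamal, Rashida, Farouk, Ghada, Umar, Fahad, Ibtisam) there are 8 shares of (1/2)/8 = 1/16 each.
Living: Widad, Jamal, Farouk, Ghada, Umar, Fahad, and Ibtisam — each takes 1/16.
Deceased: Rashida. That 1/16 share is carried to generation 3.
At generation 3 (Karim, Tariq, Layth) there are 3 shares of (1/16)/3 = 1/48 each.
Living: Karim and Tariq — each takes 1/48.
Deceased: Layth. That 1/48 share is carried to generation 4.
At generation 4 (Hamid) there are 1 shares of (1/48)/1 = 1/48 each.
Living: Hamid — each takes 1/48.

Fahad 1/16; Farouk 1/16; Ghada 1/16; Hamid 1/48; Ibtisam 1/16; Jamal 1/16; Karim 1/48; Nabil 1/4; Tariq 1/48; Umar 1/16; Widad 1/16; Yasmin 1/4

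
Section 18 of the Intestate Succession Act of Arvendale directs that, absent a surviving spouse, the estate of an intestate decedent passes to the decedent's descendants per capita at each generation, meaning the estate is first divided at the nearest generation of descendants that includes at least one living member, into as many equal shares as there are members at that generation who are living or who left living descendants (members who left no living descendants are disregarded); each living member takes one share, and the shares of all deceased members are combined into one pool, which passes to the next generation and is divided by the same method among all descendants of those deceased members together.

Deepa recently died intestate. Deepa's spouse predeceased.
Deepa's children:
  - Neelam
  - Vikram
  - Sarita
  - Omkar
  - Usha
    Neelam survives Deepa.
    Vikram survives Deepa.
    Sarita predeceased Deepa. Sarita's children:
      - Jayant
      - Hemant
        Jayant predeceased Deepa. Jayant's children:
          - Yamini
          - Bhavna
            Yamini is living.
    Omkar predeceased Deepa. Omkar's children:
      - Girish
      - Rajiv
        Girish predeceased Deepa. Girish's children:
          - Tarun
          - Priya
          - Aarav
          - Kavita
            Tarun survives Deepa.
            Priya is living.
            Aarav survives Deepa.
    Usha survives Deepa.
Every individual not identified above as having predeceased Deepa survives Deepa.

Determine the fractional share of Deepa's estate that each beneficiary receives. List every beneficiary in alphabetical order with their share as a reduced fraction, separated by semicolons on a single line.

Aarav 1/30; Bhavna 1/30; Hemant 1/10; Kavita 1/30; Neelam 1/5; Priya 1/30; Rajiv 1/10; Tarun 1/30; Usha 1/5; Vikram 1/5; Yamini 1/30

There is no surviving spouse, so the entire estate passes to Deepa's descendants per capita at each generation.
At generation 1 (Neelam, Vikram, Sarita, Omkar, Usha) there are 5 shares of (1)/5 = 1/5 each.
Living: Neelam, Vikram, and Usha — each takes 1/5.
Deceased: Sarita and Omkar. Their combined 2/5 is pooled and carried to generation 2.
At generation 2 (Jayant, Hemant, Girish, Rajiv) there are 4 shares of (2/5)/4 = 1/10 each.
Living: Hemant and Rajiv — each takes 1/10.
Deceased: Jayant and Girish. Their combined 1/5 is pooled and carried to generation 3.
At generation 3 (Yamini, Bhavna, Tarun, Priya, Aarav, Kavita) there are 6 shares of (1/5)/6 = 1/30 each.
Living: Yamini, Bhavna, Tarun, Priya, Aarav, and Kavita — each takes 1/30.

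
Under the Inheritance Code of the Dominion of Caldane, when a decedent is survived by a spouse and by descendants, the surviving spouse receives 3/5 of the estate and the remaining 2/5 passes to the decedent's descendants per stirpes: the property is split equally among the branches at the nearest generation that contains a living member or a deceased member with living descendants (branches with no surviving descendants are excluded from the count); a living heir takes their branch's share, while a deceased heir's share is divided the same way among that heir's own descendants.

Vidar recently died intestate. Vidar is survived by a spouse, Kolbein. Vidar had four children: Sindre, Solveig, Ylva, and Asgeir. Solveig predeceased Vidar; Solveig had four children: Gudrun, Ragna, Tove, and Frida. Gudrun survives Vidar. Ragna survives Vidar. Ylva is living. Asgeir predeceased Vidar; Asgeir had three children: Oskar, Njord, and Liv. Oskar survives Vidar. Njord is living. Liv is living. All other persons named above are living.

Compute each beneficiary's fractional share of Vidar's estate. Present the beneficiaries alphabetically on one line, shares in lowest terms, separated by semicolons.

Frida 1/40; Gudrun 1/40; Kolbein 3/5; Liv 1/30; Njord 1/30; Oskar 1/30; Ragna 1/40; Sindre 1/10; Tove 1/40; Ylva 1/10

Kolbein, as surviving spouse, takes 3/5.
The remaining 2/5 passes to Vidar's descendants per stirpes.
The 2/5 is divided into 4 equal shares of 1/10 among Sindre, Solveig, Ylva, Asgeir.
Sindre is living and takes 1/10.
Solveig predeceased; the 1/10 allotted to Solveig's branch passes to Solveig's issue by representation.
The 1/10 is divided into 4 equal shares of 1/40 among Gudrun, Ragna, Tove, Frida.
Gudrun is living and takes 1/40.
Ragna is living and takes 1/40.
Tove is living and takes 1/40.
Frida is living and takes 1/40.
Ylva is living and takes 1/10.
Asgeir predeceased; the 1/10 allotted to Asgeir's branch passes to Asgeir's issue by representation.
The 1/10 is divided into 3 equal shares of 1/30 among Oskar, Njord, Liv.
Oskar is living and takes 1/30.
Njord is living and takes 1/30.
Liv is living and takes 1/30.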